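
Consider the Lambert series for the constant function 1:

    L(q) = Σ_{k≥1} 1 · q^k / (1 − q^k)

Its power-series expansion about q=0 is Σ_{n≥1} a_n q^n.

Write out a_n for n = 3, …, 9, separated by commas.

2, 3, 2, 4, 2, 4, 3

[q^3] f(1)=1,f(3)=1 ⇒ 2
q^4  k|4↦f(k): 4:1 2:1 1:1  a_4=3
q^5  k|5↦f(k): 5:1 1:1  a_5=2
d|6:{1,2,3,6}  Σf=1+1+1+1=4
d|7:{7,1}  Σf=1+1=2
q^8  k|8↦f(k): 1:1 2:1 4:1 8:1  a_8=4
n=9: 1·9 3·3 9·1  f→[1+1+1]=3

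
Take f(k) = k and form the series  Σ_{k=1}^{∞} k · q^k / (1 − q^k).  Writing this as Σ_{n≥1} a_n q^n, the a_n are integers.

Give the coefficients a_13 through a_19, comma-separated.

d|13:{1,13}  Σf=1+13=14
q^14  k|14↦f(k): 1:1 2:2 7:7 14:14  a_14=24
d|15:{15,5,3,1}  Σf=15+5+3+1=24
q^16  k|16↦f(k): 16:16 8:8 4:4 2:2 1:1  a_16=31
n=17: 17·1 1·17  f→[17+1]=18
n=18: 18·1 9·2 6·3 3·6 2·9 1·18  f→[18+9+6+3+2+1]=39
n=19: 19·1 1·19  f→[19+1]=20

14, 24, 24, 31, 18, 39, 20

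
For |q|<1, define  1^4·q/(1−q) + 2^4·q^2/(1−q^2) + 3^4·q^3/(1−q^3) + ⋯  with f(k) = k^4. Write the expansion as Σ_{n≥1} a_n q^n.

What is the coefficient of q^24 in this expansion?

a_24 = 358258

q^24  k|24↦f(k): 24:331776 12:20736 8:4096 6:1296 4:256 3:81 2:16 1:1  a_24=358258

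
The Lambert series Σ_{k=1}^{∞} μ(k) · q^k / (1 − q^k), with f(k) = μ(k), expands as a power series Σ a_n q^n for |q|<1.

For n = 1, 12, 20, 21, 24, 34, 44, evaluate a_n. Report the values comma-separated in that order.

[q^1] μ(1)=1 ⇒ 1
n=12: 1·12 2·6 3·4 4·3 6·2 12·1  μ→[1+(-1)+(-1)+0+1+0]=0
[q^20] μ(1)=1,μ(2)=-1,μ(4)=0,μ(5)=-1,μ(10)=1,μ(20)=0 ⇒ 0
q^21  k|21↦μ(k): 1:1 3:-1 7:-1 21:1  a_21=0
q^24  k|24↦μ(k): 24:0 12:0 8:0 6:1 4:0 3:-1 2:-1 1:1  a_24=0
q^34  k|34↦μ(k): 34:1 17:-1 2:-1 1:1  a_34=0
d|44:{44,22,11,4,2,1}  Σμ=0+1+(-1)+0+(-1)+1=0

1, 0, 0, 0, 0, 0, 0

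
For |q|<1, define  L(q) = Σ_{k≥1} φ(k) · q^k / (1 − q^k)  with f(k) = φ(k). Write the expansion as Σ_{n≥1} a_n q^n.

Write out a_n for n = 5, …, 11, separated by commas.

q^5  k|5↦φ(k): 1:1 5:4  a_5=5
n=6: 6·1 3·2 2·3 1·6  φ→[2+2+1+1]=6
q^7  k|7↦φ(k): 7:6 1:1  a_7=7
q^8  k|8↦φ(k): 1:1 2:1 4:2 8:4  a_8=8
[q^9] φ(1)=1,φ(3)=2,φ(9)=6 ⇒ 9
[q^10] φ(1)=1,φ(2)=1,φ(5)=4,φ(10)=4 ⇒ 10
[q^11] φ(1)=1,φ(11)=10 ⇒ 11

5, 6, 7, 8, 9, 10, 11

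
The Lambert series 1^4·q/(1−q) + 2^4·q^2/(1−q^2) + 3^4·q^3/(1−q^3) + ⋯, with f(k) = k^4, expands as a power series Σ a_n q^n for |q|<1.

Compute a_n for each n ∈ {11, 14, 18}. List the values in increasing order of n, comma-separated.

14642, 40834, 112931

d|11:{11,1}  Σf=14641+1=14642
d|14:{14,7,2,1}  Σf=38416+2401+16+1=40834
[q^18] f(18)=104976,f(9)=6561,f(6)=1296,f(3)=81,f(2)=16,f(1)=1 ⇒ 112931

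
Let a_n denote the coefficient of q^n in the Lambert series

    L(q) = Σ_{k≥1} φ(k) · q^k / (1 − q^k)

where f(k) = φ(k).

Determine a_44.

d|44:{1,2,4,11,22,44}  Σφ=1+1+2+10+10+20=44

a_44 = 44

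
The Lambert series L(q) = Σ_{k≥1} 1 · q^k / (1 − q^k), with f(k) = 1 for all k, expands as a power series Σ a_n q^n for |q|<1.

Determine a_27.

d|27:{1,3,9,27}  Σf=1+1+1+1=4

a_27 = 4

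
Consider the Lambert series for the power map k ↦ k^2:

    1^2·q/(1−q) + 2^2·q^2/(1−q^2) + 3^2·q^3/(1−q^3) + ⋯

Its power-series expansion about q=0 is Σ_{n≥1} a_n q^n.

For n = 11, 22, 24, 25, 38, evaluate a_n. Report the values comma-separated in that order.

n=11: 1·11 11·1  f→[1+121]=122
[q^22] f(22)=484,f(11)=121,f(2)=4,f(1)=1 ⇒ 610
q^24  k|24↦f(k): 24:576 12:144 8:64 6:36 4:16 3:9 2:4 1:1  a_24=850
n=25: 25·1 5·5 1·25  f→[625+25+1]=651
[q^38] f(1)=1,f(2)=4,f(19)=361,f(38)=1444 ⇒ 1810

122, 610, 850, 651, 1810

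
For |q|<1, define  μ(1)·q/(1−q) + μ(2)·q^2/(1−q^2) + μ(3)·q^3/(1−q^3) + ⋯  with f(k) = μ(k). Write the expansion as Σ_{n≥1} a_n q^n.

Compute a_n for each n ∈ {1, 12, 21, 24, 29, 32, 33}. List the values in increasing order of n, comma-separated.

[q^1] μ(1)=1 ⇒ 1
[q^12] μ(1)=1,μ(2)=-1,μ(3)=-1,μ(4)=0,μ(6)=1,μ(12)=0 ⇒ 0
d|21:{1,3,7,21}  Σμ=1+(-1)+(-1)+1=0
[q^24] μ(24)=0,μ(12)=0,μ(8)=0,μ(6)=1,μ(4)=0,μ(3)=-1,μ(2)=-1,μ(1)=1 ⇒ 0
d|29:{1,29}  Σμ=1+(-1)=0
d|32:{1,2,4,8,16,32}  Σμ=1+(-1)+0+0+0+0=0
[q^33] μ(33)=1,μ(11)=-1,μ(3)=-1,μ(1)=1 ⇒ 0

1, 0, 0, 0, 0, 0, 0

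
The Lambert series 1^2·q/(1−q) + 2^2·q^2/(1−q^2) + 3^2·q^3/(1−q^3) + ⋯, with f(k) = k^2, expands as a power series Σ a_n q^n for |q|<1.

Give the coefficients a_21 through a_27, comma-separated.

500, 610, 530, 850, 651, 850, 820

q^21  k|21↦f(k): 1:1 3:9 7:49 21:441  a_21=500
d|22:{1,2,11,22}  Σf=1+4+121+484=610
n=23: 23·1 1·23  f→[529+1]=530
[q^24] f(24)=576,f(12)=144,f(8)=64,f(6)=36,f(4)=16,f(3)=9,f(2)=4,f(1)=1 ⇒ 850
q^25  k|25↦f(k): 1:1 5:25 25:625  a_25=651
[q^26] f(26)=676,f(13)=169,f(2)=4,f(1)=1 ⇒ 850
[q^27] f(1)=1,f(3)=9,f(9)=81,f(27)=729 ⇒ 820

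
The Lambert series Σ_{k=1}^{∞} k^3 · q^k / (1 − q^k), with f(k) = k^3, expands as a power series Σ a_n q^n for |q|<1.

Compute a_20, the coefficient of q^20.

a_20 = 9198

d|20:{20,10,5,4,2,1}  Σf=8000+1000+125+64+8+1=9198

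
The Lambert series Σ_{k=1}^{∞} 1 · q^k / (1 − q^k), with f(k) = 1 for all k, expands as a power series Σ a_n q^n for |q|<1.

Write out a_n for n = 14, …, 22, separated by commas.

n=14: 14·1 7·2 2·7 1·14  f→[1+1+1+1]=4
q^15  k|15↦f(k): 15:1 5:1 3:1 1:1  a_15=4
d|16:{1,2,4,8,16}  Σf=1+1+1+1+1=5
n=17: 1·17 17·1  f→[1+1]=2
n=18: 18·1 9·2 6·3 3·6 2·9 1·18  f→[1+1+1+1+1+1]=6
n=19: 1·19 19·1  f→[1+1]=2
n=20: 1·20 2·10 4·5 5·4 10·2 20·1  f→[1+1+1+1+1+1]=6
n=21: 1·21 3·7 7·3 21·1  f→[1+1+1+1]=4
q^22  k|22↦f(k): 1:1 2:1 11:1 22:1  a_22=4

4, 4, 5, 2, 6, 2, 6, 4, 4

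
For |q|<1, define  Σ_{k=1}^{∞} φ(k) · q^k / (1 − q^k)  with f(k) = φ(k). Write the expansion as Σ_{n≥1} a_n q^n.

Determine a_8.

[q^8] φ(1)=1,φ(2)=1,φ(4)=2,φ(8)=4 ⇒ 8

a_8 = 8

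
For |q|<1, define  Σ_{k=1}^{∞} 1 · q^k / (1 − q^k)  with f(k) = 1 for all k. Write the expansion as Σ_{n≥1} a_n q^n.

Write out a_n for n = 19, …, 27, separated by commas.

d|19:{1,19}  Σf=1+1=2
n=20: 20·1 10·2 5·4 4·5 2·10 1·20  f→[1+1+1+1+1+1]=6
n=21: 1·21 3·7 7·3 21·1  f→[1+1+1+1]=4
q^22  k|22↦f(k): 22:1 11:1 2:1 1:1  a_22=4
[q^23] f(1)=1,f(23)=1 ⇒ 2
n=24: 24·1 12·2 8·3 6·4 4·6 3·8 2·12 1·24  f→[1+1+1+1+1+1+1+1]=8
d|25:{25,5,1}  Σf=1+1+1=3
q^26  k|26↦f(k): 1:1 2:1 13:1 26:1  a_26=4
d|27:{27,9,3,1}  Σf=1+1+1+1=4

2, 6, 4, 4, 2, 8, 3, 4, 4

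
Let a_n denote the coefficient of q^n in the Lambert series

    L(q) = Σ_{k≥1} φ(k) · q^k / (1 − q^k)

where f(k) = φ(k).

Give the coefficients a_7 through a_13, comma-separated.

[q^7] φ(1)=1,φ(7)=6 ⇒ 7
[q^8] φ(8)=4,φ(4)=2,φ(2)=1,φ(1)=1 ⇒ 8
q^9  k|9↦φ(k): 9:6 3:2 1:1  a_9=9
n=10: 10·1 5·2 2·5 1·10  φ→[4+4+1+1]=10
d|11:{11,1}  Σφ=10+1=11
[q^12] φ(12)=4,φ(6)=2,φ(4)=2,φ(3)=2,φ(2)=1,φ(1)=1 ⇒ 12
[q^13] φ(13)=12,φ(1)=1 ⇒ 13

7, 8, 9, 10, 11, 12, 13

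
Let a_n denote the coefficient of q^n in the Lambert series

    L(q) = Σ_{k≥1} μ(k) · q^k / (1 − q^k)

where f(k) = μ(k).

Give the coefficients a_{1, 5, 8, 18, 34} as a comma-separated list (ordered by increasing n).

1, 0, 0, 0, 0

[q^1] μ(1)=1 ⇒ 1
[q^5] μ(5)=-1,μ(1)=1 ⇒ 0
n=8: 8·1 4·2 2·4 1·8  μ→[0+0+(-1)+1]=0
[q^18] μ(1)=1,μ(2)=-1,μ(3)=-1,μ(6)=1,μ(9)=0,μ(18)=0 ⇒ 0
d|34:{1,2,17,34}  Σμ=1+(-1)+(-1)+1=0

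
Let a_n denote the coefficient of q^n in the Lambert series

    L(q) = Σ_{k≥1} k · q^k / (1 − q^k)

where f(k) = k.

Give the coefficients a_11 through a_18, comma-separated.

12, 28, 14, 24, 24, 31, 18, 39

[q^11] f(1)=1,f(11)=11 ⇒ 12
d|12:{12,6,4,3,2,1}  Σf=12+6+4+3+2+1=28
[q^13] f(13)=13,f(1)=1 ⇒ 14
d|14:{14,7,2,1}  Σf=14+7+2+1=24
[q^15] f(1)=1,f(3)=3,f(5)=5,f(15)=15 ⇒ 24
q^16  k|16↦f(k): 1:1 2:2 4:4 8:8 16:16  a_16=31
[q^17] f(17)=17,f(1)=1 ⇒ 18
n=18: 18·1 9·2 6·3 3·6 2·9 1·18  f→[18+9+6+3+2+1]=39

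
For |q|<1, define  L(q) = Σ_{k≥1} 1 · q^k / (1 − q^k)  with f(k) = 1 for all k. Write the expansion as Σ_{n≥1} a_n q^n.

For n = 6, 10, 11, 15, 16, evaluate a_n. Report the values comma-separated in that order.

4, 4, 2, 4, 5

n=6: 1·6 2·3 3·2 6·1  f→[1+1+1+1]=4
n=10: 10·1 5·2 2·5 1·10  f→[1+1+1+1]=4
d|11:{1,11}  Σf=1+1=2
q^15  k|15↦f(k): 1:1 3:1 5:1 15:1  a_15=4
q^16  k|16↦f(k): 1:1 2:1 4:1 8:1 16:1  a_16=5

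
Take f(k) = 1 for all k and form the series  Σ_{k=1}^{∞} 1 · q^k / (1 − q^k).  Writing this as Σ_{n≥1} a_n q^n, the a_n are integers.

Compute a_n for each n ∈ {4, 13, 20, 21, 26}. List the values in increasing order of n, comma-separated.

3, 2, 6, 4, 4

d|4:{1,2,4}  Σf=1+1+1=3
[q^13] f(13)=1,f(1)=1 ⇒ 2
q^20  k|20↦f(k): 20:1 10:1 5:1 4:1 2:1 1:1  a_20=6
q^21  k|21↦f(k): 1:1 3:1 7:1 21:1  a_21=4
n=26: 26·1 13·2 2·13 1·26  f→[1+1+1+1]=4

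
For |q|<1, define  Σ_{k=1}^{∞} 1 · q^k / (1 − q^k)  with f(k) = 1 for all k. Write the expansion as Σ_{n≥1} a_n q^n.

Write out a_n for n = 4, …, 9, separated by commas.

3, 2, 4, 2, 4, 3

q^4  k|4↦f(k): 4:1 2:1 1:1  a_4=3
d|5:{1,5}  Σf=1+1=2
q^6  k|6↦f(k): 6:1 3:1 2:1 1:1  a_6=4
[q^7] f(7)=1,f(1)=1 ⇒ 2
n=8: 1·8 2·4 4·2 8·1  f→[1+1+1+1]=4
n=9: 1·9 3·3 9·1  f→[1+1+1]=3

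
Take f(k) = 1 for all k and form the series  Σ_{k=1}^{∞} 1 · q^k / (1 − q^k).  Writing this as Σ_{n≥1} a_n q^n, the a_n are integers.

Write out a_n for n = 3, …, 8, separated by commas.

2, 3, 2, 4, 2, 4

q^3  k|3↦f(k): 1:1 3:1  a_3=2
[q^4] f(4)=1,f(2)=1,f(1)=1 ⇒ 3
n=5: 1·5 5·1  f→[1+1]=2
q^6  k|6↦f(k): 1:1 2:1 3:1 6:1  a_6=4
d|7:{1,7}  Σf=1+1=2
q^8  k|8↦f(k): 8:1 4:1 2:1 1:1  a_8=4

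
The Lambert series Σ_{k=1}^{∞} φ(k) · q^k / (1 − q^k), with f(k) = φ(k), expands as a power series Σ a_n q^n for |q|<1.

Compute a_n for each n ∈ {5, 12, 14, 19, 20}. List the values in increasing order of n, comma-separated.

[q^5] φ(1)=1,φ(5)=4 ⇒ 5
d|12:{1,2,3,4,6,12}  Σφ=1+1+2+2+2+4=12
[q^14] φ(1)=1,φ(2)=1,φ(7)=6,φ(14)=6 ⇒ 14
q^19  k|19↦φ(k): 1:1 19:18  a_19=19
d|20:{1,2,4,5,10,20}  Σφ=1+1+2+4+4+8=20

5, 12, 14, 19, 20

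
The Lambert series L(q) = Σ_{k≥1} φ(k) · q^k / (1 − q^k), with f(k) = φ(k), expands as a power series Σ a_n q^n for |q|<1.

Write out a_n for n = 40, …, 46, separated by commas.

n=40: 1·40 2·20 4·10 5·8 8·5 10·4 20·2 40·1  φ→[1+1+2+4+4+4+8+16]=40
[q^41] φ(41)=40,φ(1)=1 ⇒ 41
q^42  k|42↦φ(k): 1:1 2:1 3:2 6:2 7:6 14:6 21:12 42:12  a_42=42
d|43:{43,1}  Σφ=42+1=43
d|44:{44,22,11,4,2,1}  Σφ=20+10+10+2+1+1=44
n=45: 45·1 15·3 9·5 5·9 3·15 1·45  φ→[24+8+6+4+2+1]=45
q^46  k|46↦φ(k): 46:22 23:22 2:1 1:1  a_46=46

40, 41, 42, 43, 44, 45, 46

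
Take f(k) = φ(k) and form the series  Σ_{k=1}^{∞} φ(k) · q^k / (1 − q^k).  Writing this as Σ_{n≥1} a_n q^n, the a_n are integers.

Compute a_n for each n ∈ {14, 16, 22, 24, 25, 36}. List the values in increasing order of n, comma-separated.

n=14: 14·1 7·2 2·7 1·14  φ→[6+6+1+1]=14
q^16  k|16↦φ(k): 1:1 2:1 4:2 8:4 16:8  a_16=16
n=22: 22·1 11·2 2·11 1·22  φ→[10+10+1+1]=22
q^24  k|24↦φ(k): 24:8 12:4 8:4 6:2 4:2 3:2 2:1 1:1  a_24=24
q^25  k|25↦φ(k): 1:1 5:4 25:20  a_25=25
q^36  k|36↦φ(k): 1:1 2:1 3:2 4:2 6:2 9:6 12:4 18:6 36:12  a_36=36

14, 16, 22, 24, 25, 36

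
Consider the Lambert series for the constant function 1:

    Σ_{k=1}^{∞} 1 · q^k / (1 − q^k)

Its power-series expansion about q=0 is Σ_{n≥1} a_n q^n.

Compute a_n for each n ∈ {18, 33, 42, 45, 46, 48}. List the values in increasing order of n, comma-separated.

6, 4, 8, 6, 4, 10

q^18  k|18↦f(k): 18:1 9:1 6:1 3:1 2:1 1:1  a_18=6
n=33: 1·33 3·11 11·3 33·1  f→[1+1+1+1]=4
q^42  k|42↦f(k): 42:1 21:1 14:1 7:1 6:1 3:1 2:1 1:1  a_42=8
d|45:{1,3,5,9,15,45}  Σf=1+1+1+1+1+1=6
n=46: 46·1 23·2 2·23 1·46  f→[1+1+1+1]=4
[q^48] f(48)=1,f(24)=1,f(16)=1,f(12)=1,f(8)=1,f(6)=1,f(4)=1,f(3)=1,f(2)=1,f(1)=1 ⇒ 10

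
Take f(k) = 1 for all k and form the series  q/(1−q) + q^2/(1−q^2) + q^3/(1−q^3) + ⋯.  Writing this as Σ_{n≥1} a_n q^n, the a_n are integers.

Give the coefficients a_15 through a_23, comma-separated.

4, 5, 2, 6, 2, 6, 4, 4, 2

n=15: 15·1 5·3 3·5 1·15  f→[1+1+1+1]=4
[q^16] f(1)=1,f(2)=1,f(4)=1,f(8)=1,f(16)=1 ⇒ 5
q^17  k|17↦f(k): 17:1 1:1  a_17=2
d|18:{18,9,6,3,2,1}  Σf=1+1+1+1+1+1=6
[q^19] f(19)=1,f(1)=1 ⇒ 2
[q^20] f(20)=1,f(10)=1,f(5)=1,f(4)=1,f(2)=1,f(1)=1 ⇒ 6
n=21: 1·21 3·7 7·3 21·1  f→[1+1+1+1]=4
[q^22] f(1)=1,f(2)=1,f(11)=1,f(22)=1 ⇒ 4
[q^23] f(23)=1,f(1)=1 ⇒ 2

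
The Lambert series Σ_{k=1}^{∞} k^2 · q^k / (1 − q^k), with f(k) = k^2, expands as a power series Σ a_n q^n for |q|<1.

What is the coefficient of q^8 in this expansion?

n=8: 1·8 2·4 4·2 8·1  f→[1+4+16+64]=85

a_8 = 85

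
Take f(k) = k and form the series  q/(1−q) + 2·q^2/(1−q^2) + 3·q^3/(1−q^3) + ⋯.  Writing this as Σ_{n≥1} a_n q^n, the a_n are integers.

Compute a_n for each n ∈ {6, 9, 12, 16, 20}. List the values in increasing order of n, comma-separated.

12, 13, 28, 31, 42

d|6:{6,3,2,1}  Σf=6+3+2+1=12
q^9  k|9↦f(k): 1:1 3:3 9:9  a_9=13
n=12: 12·1 6·2 4·3 3·4 2·6 1·12  f→[12+6+4+3+2+1]=28
n=16: 1·16 2·8 4·4 8·2 16·1  f→[1+2+4+8+16]=31
q^20  k|20↦f(k): 1:1 2:2 4:4 5:5 10:10 20:20  a_20=42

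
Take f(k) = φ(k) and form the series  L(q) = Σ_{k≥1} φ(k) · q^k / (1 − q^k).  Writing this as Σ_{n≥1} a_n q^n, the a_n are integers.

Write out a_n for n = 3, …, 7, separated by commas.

d|3:{3,1}  Σφ=2+1=3
[q^4] φ(1)=1,φ(2)=1,φ(4)=2 ⇒ 4
d|5:{5,1}  Σφ=4+1=5
q^6  k|6↦φ(k): 1:1 2:1 3:2 6:2  a_6=6
d|7:{1,7}  Σφ=1+6=7

3, 4, 5, 6, 7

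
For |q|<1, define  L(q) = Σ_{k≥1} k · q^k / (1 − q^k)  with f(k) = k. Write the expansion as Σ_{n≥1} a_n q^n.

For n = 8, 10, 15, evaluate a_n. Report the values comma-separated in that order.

15, 18, 24

d|8:{1,2,4,8}  Σf=1+2+4+8=15
d|10:{10,5,2,1}  Σf=10+5+2+1=18
n=15: 1·15 3·5 5·3 15·1  f→[1+3+5+15]=24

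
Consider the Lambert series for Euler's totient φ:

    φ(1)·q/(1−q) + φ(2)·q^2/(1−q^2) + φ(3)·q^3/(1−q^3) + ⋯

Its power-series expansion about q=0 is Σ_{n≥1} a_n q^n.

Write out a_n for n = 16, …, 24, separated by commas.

[q^16] φ(1)=1,φ(2)=1,φ(4)=2,φ(8)=4,φ(16)=8 ⇒ 16
q^17  k|17↦φ(k): 1:1 17:16  a_17=17
d|18:{1,2,3,6,9,18}  Σφ=1+1+2+2+6+6=18
d|19:{1,19}  Σφ=1+18=19
n=20: 1·20 2·10 4·5 5·4 10·2 20·1  φ→[1+1+2+4+4+8]=20
n=21: 21·1 7·3 3·7 1·21  φ→[12+6+2+1]=21
n=22: 1·22 2·11 11·2 22·1  φ→[1+1+10+10]=22
[q^23] φ(23)=22,φ(1)=1 ⇒ 23
q^24  k|24↦φ(k): 1:1 2:1 3:2 4:2 6:2 8:4 12:4 24:8  a_24=24

16, 17, 18, 19, 20, 21, 22, 23, 24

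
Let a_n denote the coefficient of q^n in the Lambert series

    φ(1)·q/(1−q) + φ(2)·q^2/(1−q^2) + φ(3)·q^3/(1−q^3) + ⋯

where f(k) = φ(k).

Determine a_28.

n=28: 28·1 14·2 7·4 4·7 2·14 1·28  φ→[12+6+6+2+1+1]=28

a_28 = 28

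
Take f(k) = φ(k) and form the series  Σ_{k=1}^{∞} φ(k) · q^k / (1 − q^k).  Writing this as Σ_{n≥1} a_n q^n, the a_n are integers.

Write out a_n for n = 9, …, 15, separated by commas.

[q^9] φ(1)=1,φ(3)=2,φ(9)=6 ⇒ 9
[q^10] φ(1)=1,φ(2)=1,φ(5)=4,φ(10)=4 ⇒ 10
[q^11] φ(11)=10,φ(1)=1 ⇒ 11
[q^12] φ(1)=1,φ(2)=1,φ(3)=2,φ(4)=2,φ(6)=2,φ(12)=4 ⇒ 12
n=13: 13·1 1·13  φ→[12+1]=13
d|14:{1,2,7,14}  Σφ=1+1+6+6=14
n=15: 1·15 3·5 5·3 15·1  φ→[1+2+4+8]=15

9, 10, 11, 12, 13, 14, 15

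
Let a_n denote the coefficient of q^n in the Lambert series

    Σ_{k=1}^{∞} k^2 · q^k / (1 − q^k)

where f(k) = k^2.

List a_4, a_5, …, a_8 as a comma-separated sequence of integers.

d|4:{4,2,1}  Σf=16+4+1=21
d|5:{1,5}  Σf=1+25=26
d|6:{1,2,3,6}  Σf=1+4+9+36=50
q^7  k|7↦f(k): 7:49 1:1  a_7=50
[q^8] f(1)=1,f(2)=4,f(4)=16,f(8)=64 ⇒ 85

21, 26, 50, 50, 85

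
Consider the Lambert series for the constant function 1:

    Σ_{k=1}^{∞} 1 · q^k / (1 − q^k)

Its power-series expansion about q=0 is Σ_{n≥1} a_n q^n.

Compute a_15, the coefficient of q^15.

n=15: 1·15 3·5 5·3 15·1  f→[1+1+1+1]=4

a_15 = 4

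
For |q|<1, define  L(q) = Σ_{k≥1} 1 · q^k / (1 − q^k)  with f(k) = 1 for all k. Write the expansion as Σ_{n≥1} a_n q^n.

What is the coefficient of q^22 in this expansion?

a_22 = 4

d|22:{22,11,2,1}  Σf=1+1+1+1=4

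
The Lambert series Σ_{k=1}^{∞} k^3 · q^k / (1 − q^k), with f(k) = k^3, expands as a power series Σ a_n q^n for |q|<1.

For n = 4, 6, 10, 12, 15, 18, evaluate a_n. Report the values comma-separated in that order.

q^4  k|4↦f(k): 4:64 2:8 1:1  a_4=73
[q^6] f(1)=1,f(2)=8,f(3)=27,f(6)=216 ⇒ 252
d|10:{1,2,5,10}  Σf=1+8+125+1000=1134
q^12  k|12↦f(k): 12:1728 6:216 4:64 3:27 2:8 1:1  a_12=2044
n=15: 1·15 3·5 5·3 15·1  f→[1+27+125+3375]=3528
n=18: 1·18 2·9 3·6 6·3 9·2 18·1  f→[1+8+27+216+729+5832]=6813

73, 252, 1134, 2044, 3528, 6813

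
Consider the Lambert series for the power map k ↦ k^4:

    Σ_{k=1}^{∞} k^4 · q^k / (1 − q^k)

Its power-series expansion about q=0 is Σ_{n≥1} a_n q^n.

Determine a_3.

q^3  k|3↦f(k): 3:81 1:1  a_3=82

a_3 = 82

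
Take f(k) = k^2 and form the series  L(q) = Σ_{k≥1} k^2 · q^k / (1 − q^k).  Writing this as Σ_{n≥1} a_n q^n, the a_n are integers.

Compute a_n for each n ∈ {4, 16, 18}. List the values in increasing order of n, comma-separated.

n=4: 4·1 2·2 1·4  f→[16+4+1]=21
d|16:{16,8,4,2,1}  Σf=256+64+16+4+1=341
[q^18] f(18)=324,f(9)=81,f(6)=36,f(3)=9,f(2)=4,f(1)=1 ⇒ 455

21, 341, 455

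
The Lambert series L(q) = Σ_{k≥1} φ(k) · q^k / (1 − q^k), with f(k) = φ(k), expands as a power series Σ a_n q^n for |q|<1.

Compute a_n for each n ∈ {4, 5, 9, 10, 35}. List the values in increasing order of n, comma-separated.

d|4:{4,2,1}  Σφ=2+1+1=4
q^5  k|5↦φ(k): 5:4 1:1  a_5=5
[q^9] φ(9)=6,φ(3)=2,φ(1)=1 ⇒ 9
n=10: 10·1 5·2 2·5 1·10  φ→[4+4+1+1]=10
n=35: 35·1 7·5 5·7 1·35  φ→[24+6+4+1]=35

4, 5, 9, 10, 35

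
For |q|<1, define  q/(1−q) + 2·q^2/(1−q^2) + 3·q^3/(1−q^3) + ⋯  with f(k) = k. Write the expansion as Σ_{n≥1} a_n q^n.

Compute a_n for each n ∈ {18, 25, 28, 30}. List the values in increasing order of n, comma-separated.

[q^18] f(18)=18,f(9)=9,f(6)=6,f(3)=3,f(2)=2,f(1)=1 ⇒ 39
n=25: 25·1 5·5 1·25  f→[25+5+1]=31
q^28  k|28↦f(k): 1:1 2:2 4:4 7:7 14:14 28:28  a_28=56
n=30: 1·30 2·15 3·10 5·6 6·5 10·3 15·2 30·1  f→[1+2+3+5+6+10+15+30]=72

39, 31, 56, 72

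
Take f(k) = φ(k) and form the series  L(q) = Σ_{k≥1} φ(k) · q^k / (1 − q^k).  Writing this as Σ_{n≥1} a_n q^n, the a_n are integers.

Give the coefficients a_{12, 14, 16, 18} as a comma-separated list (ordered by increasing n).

q^12  k|12↦φ(k): 1:1 2:1 3:2 4:2 6:2 12:4  a_12=12
d|14:{1,2,7,14}  Σφ=1+1+6+6=14
d|16:{16,8,4,2,1}  Σφ=8+4+2+1+1=16
d|18:{18,9,6,3,2,1}  Σφ=6+6+2+2+1+1=18

12, 14, 16, 18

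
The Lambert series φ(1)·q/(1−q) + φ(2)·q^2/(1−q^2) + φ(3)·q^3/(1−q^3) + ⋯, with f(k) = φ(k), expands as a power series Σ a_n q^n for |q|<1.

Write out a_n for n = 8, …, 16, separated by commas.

q^8  k|8↦φ(k): 8:4 4:2 2:1 1:1  a_8=8
q^9  k|9↦φ(k): 9:6 3:2 1:1  a_9=9
q^10  k|10↦φ(k): 1:1 2:1 5:4 10:4  a_10=10
n=11: 11·1 1·11  φ→[10+1]=11
q^12  k|12↦φ(k): 1:1 2:1 3:2 4:2 6:2 12:4  a_12=12
[q^13] φ(1)=1,φ(13)=12 ⇒ 13
q^14  k|14↦φ(k): 14:6 7:6 2:1 1:1  a_14=14
n=15: 15·1 5·3 3·5 1·15  φ→[8+4+2+1]=15
n=16: 1·16 2·8 4·4 8·2 16·1  φ→[1+1+2+4+8]=16

8, 9, 10, 11, 12, 13, 14, 15, 16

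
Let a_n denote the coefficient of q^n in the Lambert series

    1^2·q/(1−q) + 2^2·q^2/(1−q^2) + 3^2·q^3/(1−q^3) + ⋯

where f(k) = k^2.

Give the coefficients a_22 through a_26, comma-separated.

n=22: 22·1 11·2 2·11 1·22  f→[484+121+4+1]=610
d|23:{23,1}  Σf=529+1=530
d|24:{1,2,3,4,6,8,12,24}  Σf=1+4+9+16+36+64+144+576=850
n=25: 25·1 5·5 1·25  f→[625+25+1]=651
n=26: 26·1 13·2 2·13 1·26  f→[676+169+4+1]=850

610, 530, 850, 651, 850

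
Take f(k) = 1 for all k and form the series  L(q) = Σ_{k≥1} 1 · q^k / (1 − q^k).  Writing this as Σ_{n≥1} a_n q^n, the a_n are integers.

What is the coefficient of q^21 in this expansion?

a_21 = 4

[q^21] f(1)=1,f(3)=1,f(7)=1,f(21)=1 ⇒ 4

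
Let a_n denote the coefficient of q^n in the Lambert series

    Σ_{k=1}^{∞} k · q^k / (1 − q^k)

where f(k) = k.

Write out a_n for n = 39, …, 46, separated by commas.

n=39: 1·39 3·13 13·3 39·1  f→[1+3+13+39]=56
n=40: 1·40 2·20 4·10 5·8 8·5 10·4 20·2 40·1  f→[1+2+4+5+8+10+20+40]=90
q^41  k|41↦f(k): 1:1 41:41  a_41=42
n=42: 42·1 21·2 14·3 7·6 6·7 3·14 2·21 1·42  f→[42+21+14+7+6+3+2+1]=96
[q^43] f(43)=43,f(1)=1 ⇒ 44
d|44:{1,2,4,11,22,44}  Σf=1+2+4+11+22+44=84
[q^45] f(45)=45,f(15)=15,f(9)=9,f(5)=5,f(3)=3,f(1)=1 ⇒ 78
d|46:{46,23,2,1}  Σf=46+23+2+1=72

56, 90, 42, 96, 44, 84, 78, 72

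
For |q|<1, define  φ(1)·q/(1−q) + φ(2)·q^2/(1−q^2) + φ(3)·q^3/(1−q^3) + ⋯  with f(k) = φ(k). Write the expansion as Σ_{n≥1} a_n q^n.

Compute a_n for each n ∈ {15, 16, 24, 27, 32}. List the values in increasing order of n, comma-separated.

[q^15] φ(15)=8,φ(5)=4,φ(3)=2,φ(1)=1 ⇒ 15
q^16  k|16↦φ(k): 16:8 8:4 4:2 2:1 1:1  a_16=16
d|24:{1,2,3,4,6,8,12,24}  Σφ=1+1+2+2+2+4+4+8=24
n=27: 1·27 3·9 9·3 27·1  φ→[1+2+6+18]=27
d|32:{1,2,4,8,16,32}  Σφ=1+1+2+4+8+16=32

15, 16, 24, 27, 32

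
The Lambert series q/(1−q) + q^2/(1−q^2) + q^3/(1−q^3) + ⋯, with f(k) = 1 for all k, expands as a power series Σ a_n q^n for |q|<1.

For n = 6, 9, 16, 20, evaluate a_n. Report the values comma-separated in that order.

4, 3, 5, 6

n=6: 1·6 2·3 3·2 6·1  f→[1+1+1+1]=4
n=9: 9·1 3·3 1·9  f→[1+1+1]=3
q^16  k|16↦f(k): 1:1 2:1 4:1 8:1 16:1  a_16=5
n=20: 1·20 2·10 4·5 5·4 10·2 20·1  f→[1+1+1+1+1+1]=6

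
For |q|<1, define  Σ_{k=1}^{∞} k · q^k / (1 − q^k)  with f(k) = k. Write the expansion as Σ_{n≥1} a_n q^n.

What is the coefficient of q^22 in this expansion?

a_22 = 36

n=22: 22·1 11·2 2·11 1·22  f→[22+11+2+1]=36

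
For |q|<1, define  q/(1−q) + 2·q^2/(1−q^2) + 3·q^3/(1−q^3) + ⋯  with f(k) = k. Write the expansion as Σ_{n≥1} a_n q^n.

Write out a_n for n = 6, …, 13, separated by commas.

12, 8, 15, 13, 18, 12, 28, 14

d|6:{6,3,2,1}  Σf=6+3+2+1=12
q^7  k|7↦f(k): 1:1 7:7  a_7=8
n=8: 8·1 4·2 2·4 1·8  f→[8+4+2+1]=15
q^9  k|9↦f(k): 9:9 3:3 1:1  a_9=13
[q^10] f(10)=10,f(5)=5,f(2)=2,f(1)=1 ⇒ 18
d|11:{1,11}  Σf=1+11=12
d|12:{12,6,4,3,2,1}  Σf=12+6+4+3+2+1=28
d|13:{13,1}  Σf=13+1=14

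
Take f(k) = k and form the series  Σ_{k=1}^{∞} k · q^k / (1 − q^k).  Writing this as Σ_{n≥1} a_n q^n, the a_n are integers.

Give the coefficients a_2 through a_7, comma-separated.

3, 4, 7, 6, 12, 8

n=2: 2·1 1·2  f→[2+1]=3
d|3:{3,1}  Σf=3+1=4
n=4: 1·4 2·2 4·1  f→[1+2+4]=7
q^5  k|5↦f(k): 1:1 5:5  a_5=6
[q^6] f(1)=1,f(2)=2,f(3)=3,f(6)=6 ⇒ 12
q^7  k|7↦f(k): 7:7 1:1  a_7=8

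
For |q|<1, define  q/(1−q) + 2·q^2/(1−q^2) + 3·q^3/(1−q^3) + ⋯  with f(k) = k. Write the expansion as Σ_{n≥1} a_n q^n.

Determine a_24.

a_24 = 60

d|24:{1,2,3,4,6,8,12,24}  Σf=1+2+3+4+6+8+12+24=60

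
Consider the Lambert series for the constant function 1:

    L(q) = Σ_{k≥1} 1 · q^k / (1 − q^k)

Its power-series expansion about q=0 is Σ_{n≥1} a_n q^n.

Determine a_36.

a_36 = 9

q^36  k|36↦f(k): 1:1 2:1 3:1 4:1 6:1 9:1 12:1 18:1 36:1  a_36=9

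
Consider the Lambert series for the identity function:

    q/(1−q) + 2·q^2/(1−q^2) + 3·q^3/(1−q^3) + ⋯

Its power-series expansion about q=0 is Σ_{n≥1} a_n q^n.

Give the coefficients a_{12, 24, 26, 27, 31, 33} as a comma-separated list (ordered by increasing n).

28, 60, 42, 40, 32, 48

[q^12] f(12)=12,f(6)=6,f(4)=4,f(3)=3,f(2)=2,f(1)=1 ⇒ 28
q^24  k|24↦f(k): 24:24 12:12 8:8 6:6 4:4 3:3 2:2 1:1  a_24=60
d|26:{26,13,2,1}  Σf=26+13+2+1=42
[q^27] f(27)=27,f(9)=9,f(3)=3,f(1)=1 ⇒ 40
n=31: 31·1 1·31  f→[31+1]=32
[q^33] f(33)=33,f(11)=11,f(3)=3,f(1)=1 ⇒ 48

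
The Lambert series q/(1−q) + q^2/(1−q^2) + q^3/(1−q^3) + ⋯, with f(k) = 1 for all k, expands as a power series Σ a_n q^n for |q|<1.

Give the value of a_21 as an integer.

[q^21] f(21)=1,f(7)=1,f(3)=1,f(1)=1 ⇒ 4

a_21 = 4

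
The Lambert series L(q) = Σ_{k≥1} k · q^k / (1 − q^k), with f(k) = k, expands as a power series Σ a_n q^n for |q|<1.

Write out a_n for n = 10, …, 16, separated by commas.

[q^10] f(1)=1,f(2)=2,f(5)=5,f(10)=10 ⇒ 18
n=11: 1·11 11·1  f→[1+11]=12
n=12: 1·12 2·6 3·4 4·3 6·2 12·1  f→[1+2+3+4+6+12]=28
[q^13] f(1)=1,f(13)=13 ⇒ 14
n=14: 1·14 2·7 7·2 14·1  f→[1+2+7+14]=24
n=15: 15·1 5·3 3·5 1·15  f→[15+5+3+1]=24
n=16: 16·1 8·2 4·4 2·8 1·16  f→[16+8+4+2+1]=31

18, 12, 28, 14, 24, 24, 31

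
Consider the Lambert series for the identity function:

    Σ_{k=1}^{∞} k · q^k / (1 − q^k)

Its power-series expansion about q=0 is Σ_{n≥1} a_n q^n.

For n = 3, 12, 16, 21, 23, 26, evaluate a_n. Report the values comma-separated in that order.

4, 28, 31, 32, 24, 42

d|3:{3,1}  Σf=3+1=4
n=12: 1·12 2·6 3·4 4·3 6·2 12·1  f→[1+2+3+4+6+12]=28
[q^16] f(16)=16,f(8)=8,f(4)=4,f(2)=2,f(1)=1 ⇒ 31
[q^21] f(1)=1,f(3)=3,f(7)=7,f(21)=21 ⇒ 32
d|23:{1,23}  Σf=1+23=24
[q^26] f(1)=1,f(2)=2,f(13)=13,f(26)=26 ⇒ 42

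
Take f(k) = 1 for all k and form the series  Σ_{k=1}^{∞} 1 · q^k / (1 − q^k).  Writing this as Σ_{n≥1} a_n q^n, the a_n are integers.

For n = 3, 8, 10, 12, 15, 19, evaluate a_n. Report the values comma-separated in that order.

d|3:{1,3}  Σf=1+1=2
d|8:{8,4,2,1}  Σf=1+1+1+1=4
d|10:{10,5,2,1}  Σf=1+1+1+1=4
n=12: 12·1 6·2 4·3 3·4 2·6 1·12  f→[1+1+1+1+1+1]=6
n=15: 15·1 5·3 3·5 1·15  f→[1+1+1+1]=4
n=19: 19·1 1·19  f→[1+1]=2

2, 4, 4, 6, 4, 2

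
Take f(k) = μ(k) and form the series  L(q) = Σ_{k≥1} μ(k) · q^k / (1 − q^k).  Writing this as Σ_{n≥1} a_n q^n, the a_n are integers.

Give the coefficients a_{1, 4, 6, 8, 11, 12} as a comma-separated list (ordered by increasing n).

1, 0, 0, 0, 0, 0

[q^1] μ(1)=1 ⇒ 1
d|4:{4,2,1}  Σμ=0+(-1)+1=0
d|6:{6,3,2,1}  Σμ=1+(-1)+(-1)+1=0
d|8:{1,2,4,8}  Σμ=1+(-1)+0+0=0
[q^11] μ(1)=1,μ(11)=-1 ⇒ 0
d|12:{12,6,4,3,2,1}  Σμ=0+1+0+(-1)+(-1)+1=0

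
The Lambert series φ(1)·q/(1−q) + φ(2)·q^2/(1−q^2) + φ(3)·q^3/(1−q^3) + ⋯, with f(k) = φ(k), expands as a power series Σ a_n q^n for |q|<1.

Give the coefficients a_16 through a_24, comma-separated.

d|16:{1,2,4,8,16}  Σφ=1+1+2+4+8=16
d|17:{1,17}  Σφ=1+16=17
n=18: 18·1 9·2 6·3 3·6 2·9 1·18  φ→[6+6+2+2+1+1]=18
[q^19] φ(19)=18,φ(1)=1 ⇒ 19
[q^20] φ(20)=8,φ(10)=4,φ(5)=4,φ(4)=2,φ(2)=1,φ(1)=1 ⇒ 20
[q^21] φ(21)=12,φ(7)=6,φ(3)=2,φ(1)=1 ⇒ 21
d|22:{22,11,2,1}  Σφ=10+10+1+1=22
q^23  k|23↦φ(k): 1:1 23:22  a_23=23
[q^24] φ(24)=8,φ(12)=4,φ(8)=4,φ(6)=2,φ(4)=2,φ(3)=2,φ(2)=1,φ(1)=1 ⇒ 24

16, 17, 18, 19, 20, 21, 22, 23, 24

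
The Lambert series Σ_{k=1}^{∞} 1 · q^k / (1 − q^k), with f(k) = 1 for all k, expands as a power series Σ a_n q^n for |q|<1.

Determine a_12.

[q^12] f(1)=1,f(2)=1,f(3)=1,f(4)=1,f(6)=1,f(12)=1 ⇒ 6

a_12 = 6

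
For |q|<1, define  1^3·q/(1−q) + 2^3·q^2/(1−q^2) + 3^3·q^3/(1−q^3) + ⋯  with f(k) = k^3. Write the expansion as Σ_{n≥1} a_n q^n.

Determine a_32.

q^32  k|32↦f(k): 1:1 2:8 4:64 8:512 16:4096 32:32768  a_32=37449

a_32 = 37449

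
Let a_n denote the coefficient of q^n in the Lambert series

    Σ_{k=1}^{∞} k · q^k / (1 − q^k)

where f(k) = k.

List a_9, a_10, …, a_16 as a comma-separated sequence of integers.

d|9:{9,3,1}  Σf=9+3+1=13
[q^10] f(1)=1,f(2)=2,f(5)=5,f(10)=10 ⇒ 18
[q^11] f(11)=11,f(1)=1 ⇒ 12
q^12  k|12↦f(k): 1:1 2:2 3:3 4:4 6:6 12:12  a_12=28
d|13:{1,13}  Σf=1+13=14
d|14:{14,7,2,1}  Σf=14+7+2+1=24
[q^15] f(15)=15,f(5)=5,f(3)=3,f(1)=1 ⇒ 24
[q^16] f(1)=1,f(2)=2,f(4)=4,f(8)=8,f(16)=16 ⇒ 31

13, 18, 12, 28, 14, 24, 24, 31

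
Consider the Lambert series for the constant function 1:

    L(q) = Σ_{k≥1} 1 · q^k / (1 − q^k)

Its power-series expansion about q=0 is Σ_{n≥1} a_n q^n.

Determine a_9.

d|9:{1,3,9}  Σf=1+1+1=3

a_9 = 3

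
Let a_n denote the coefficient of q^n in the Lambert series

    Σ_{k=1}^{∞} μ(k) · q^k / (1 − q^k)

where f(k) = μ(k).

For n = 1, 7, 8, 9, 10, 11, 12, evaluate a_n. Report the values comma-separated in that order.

1, 0, 0, 0, 0, 0, 0

n=1: 1·1  μ→[1]=1
q^7  k|7↦μ(k): 7:-1 1:1  a_7=0
d|8:{8,4,2,1}  Σμ=0+0+(-1)+1=0
[q^9] μ(1)=1,μ(3)=-1,μ(9)=0 ⇒ 0
[q^10] μ(1)=1,μ(2)=-1,μ(5)=-1,μ(10)=1 ⇒ 0
q^11  k|11↦μ(k): 1:1 11:-1  a_11=0
[q^12] μ(12)=0,μ(6)=1,μ(4)=0,μ(3)=-1,μ(2)=-1,μ(1)=1 ⇒ 0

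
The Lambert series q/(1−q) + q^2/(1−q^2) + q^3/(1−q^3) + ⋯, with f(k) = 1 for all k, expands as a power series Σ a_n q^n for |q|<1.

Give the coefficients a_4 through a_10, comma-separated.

d|4:{1,2,4}  Σf=1+1+1=3
[q^5] f(5)=1,f(1)=1 ⇒ 2
q^6  k|6↦f(k): 6:1 3:1 2:1 1:1  a_6=4
n=7: 1·7 7·1  f→[1+1]=2
n=8: 8·1 4·2 2·4 1·8  f→[1+1+1+1]=4
q^9  k|9↦f(k): 9:1 3:1 1:1  a_9=3
[q^10] f(1)=1,f(2)=1,f(5)=1,f(10)=1 ⇒ 4

3, 2, 4, 2, 4, 3, 4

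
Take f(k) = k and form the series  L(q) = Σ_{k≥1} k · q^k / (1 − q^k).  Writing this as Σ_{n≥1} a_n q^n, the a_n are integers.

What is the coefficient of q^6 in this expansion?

a_6 = 12

[q^6] f(1)=1,f(2)=2,f(3)=3,f(6)=6 ⇒ 12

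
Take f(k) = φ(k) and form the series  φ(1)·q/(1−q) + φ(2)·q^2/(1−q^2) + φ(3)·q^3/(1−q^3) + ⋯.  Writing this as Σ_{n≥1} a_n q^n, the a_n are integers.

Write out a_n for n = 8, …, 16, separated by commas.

q^8  k|8↦φ(k): 8:4 4:2 2:1 1:1  a_8=8
[q^9] φ(9)=6,φ(3)=2,φ(1)=1 ⇒ 9
q^10  k|10↦φ(k): 10:4 5:4 2:1 1:1  a_10=10
n=11: 1·11 11·1  φ→[1+10]=11
d|12:{12,6,4,3,2,1}  Σφ=4+2+2+2+1+1=12
n=13: 1·13 13·1  φ→[1+12]=13
n=14: 1·14 2·7 7·2 14·1  φ→[1+1+6+6]=14
q^15  k|15↦φ(k): 1:1 3:2 5:4 15:8  a_15=15
[q^16] φ(1)=1,φ(2)=1,φ(4)=2,φ(8)=4,φ(16)=8 ⇒ 16

8, 9, 10, 11, 12, 13, 14, 15, 16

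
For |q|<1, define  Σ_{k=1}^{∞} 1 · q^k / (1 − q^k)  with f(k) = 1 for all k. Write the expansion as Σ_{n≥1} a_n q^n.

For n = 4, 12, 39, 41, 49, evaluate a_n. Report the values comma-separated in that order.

q^4  k|4↦f(k): 4:1 2:1 1:1  a_4=3
d|12:{1,2,3,4,6,12}  Σf=1+1+1+1+1+1=6
q^39  k|39↦f(k): 1:1 3:1 13:1 39:1  a_39=4
q^41  k|41↦f(k): 41:1 1:1  a_41=2
d|49:{1,7,49}  Σf=1+1+1=3

3, 6, 4, 2, 3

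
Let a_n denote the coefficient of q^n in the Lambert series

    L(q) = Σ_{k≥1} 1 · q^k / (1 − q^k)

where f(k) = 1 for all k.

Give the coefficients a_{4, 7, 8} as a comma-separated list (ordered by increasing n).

3, 2, 4

q^4  k|4↦f(k): 1:1 2:1 4:1  a_4=3
[q^7] f(1)=1,f(7)=1 ⇒ 2
[q^8] f(1)=1,f(2)=1,f(4)=1,f(8)=1 ⇒ 4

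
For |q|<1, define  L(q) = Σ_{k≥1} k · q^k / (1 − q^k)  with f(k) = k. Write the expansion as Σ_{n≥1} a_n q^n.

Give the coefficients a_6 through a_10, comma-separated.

d|6:{1,2,3,6}  Σf=1+2+3+6=12
n=7: 1·7 7·1  f→[1+7]=8
[q^8] f(1)=1,f(2)=2,f(4)=4,f(8)=8 ⇒ 15
q^9  k|9↦f(k): 9:9 3:3 1:1  a_9=13
[q^10] f(10)=10,f(5)=5,f(2)=2,f(1)=1 ⇒ 18

12, 8, 15, 13, 18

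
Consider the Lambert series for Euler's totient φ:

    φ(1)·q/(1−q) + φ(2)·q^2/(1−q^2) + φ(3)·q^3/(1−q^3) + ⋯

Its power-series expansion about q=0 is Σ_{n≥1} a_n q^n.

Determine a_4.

n=4: 1·4 2·2 4·1  φ→[1+1+2]=4

a_4 = 4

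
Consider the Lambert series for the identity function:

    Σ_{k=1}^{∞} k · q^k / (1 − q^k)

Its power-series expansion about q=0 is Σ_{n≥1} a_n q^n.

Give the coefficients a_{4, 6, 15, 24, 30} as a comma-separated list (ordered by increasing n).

7, 12, 24, 60, 72

n=4: 1·4 2·2 4·1  f→[1+2+4]=7
[q^6] f(6)=6,f(3)=3,f(2)=2,f(1)=1 ⇒ 12
q^15  k|15↦f(k): 1:1 3:3 5:5 15:15  a_15=24
q^24  k|24↦f(k): 24:24 12:12 8:8 6:6 4:4 3:3 2:2 1:1  a_24=60
n=30: 30·1 15·2 10·3 6·5 5·6 3·10 2·15 1·30  f→[30+15+10+6+5+3+2+1]=72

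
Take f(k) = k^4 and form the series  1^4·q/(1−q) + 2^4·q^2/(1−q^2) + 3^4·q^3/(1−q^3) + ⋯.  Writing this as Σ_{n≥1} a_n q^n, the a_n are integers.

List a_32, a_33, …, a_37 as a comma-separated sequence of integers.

q^32  k|32↦f(k): 32:1048576 16:65536 8:4096 4:256 2:16 1:1  a_32=1118481
q^33  k|33↦f(k): 33:1185921 11:14641 3:81 1:1  a_33=1200644
d|34:{1,2,17,34}  Σf=1+16+83521+1336336=1419874
n=35: 35·1 7·5 5·7 1·35  f→[1500625+2401+625+1]=1503652
q^36  k|36↦f(k): 1:1 2:16 3:81 4:256 6:1296 9:6561 12:20736 18:104976 36:1679616  a_36=1813539
[q^37] f(1)=1,f(37)=1874161 ⇒ 1874162

1118481, 1200644, 1419874, 1503652, 1813539, 1874162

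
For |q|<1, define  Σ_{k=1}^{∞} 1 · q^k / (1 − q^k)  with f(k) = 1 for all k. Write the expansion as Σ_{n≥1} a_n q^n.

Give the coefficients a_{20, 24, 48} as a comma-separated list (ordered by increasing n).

[q^20] f(1)=1,f(2)=1,f(4)=1,f(5)=1,f(10)=1,f(20)=1 ⇒ 6
n=24: 24·1 12·2 8·3 6·4 4·6 3·8 2·12 1·24  f→[1+1+1+1+1+1+1+1]=8
q^48  k|48↦f(k): 48:1 24:1 16:1 12:1 8:1 6:1 4:1 3:1 2:1 1:1  a_48=10

6, 8, 10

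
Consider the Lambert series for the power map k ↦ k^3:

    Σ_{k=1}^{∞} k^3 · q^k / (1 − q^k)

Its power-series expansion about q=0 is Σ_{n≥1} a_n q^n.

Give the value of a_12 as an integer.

n=12: 12·1 6·2 4·3 3·4 2·6 1·12  f→[1728+216+64+27+8+1]=2044

a_12 = 2044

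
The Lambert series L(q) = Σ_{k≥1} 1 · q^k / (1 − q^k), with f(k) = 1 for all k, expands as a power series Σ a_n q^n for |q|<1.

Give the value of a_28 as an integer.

a_28 = 6

d|28:{1,2,4,7,14,28}  Σf=1+1+1+1+1+1=6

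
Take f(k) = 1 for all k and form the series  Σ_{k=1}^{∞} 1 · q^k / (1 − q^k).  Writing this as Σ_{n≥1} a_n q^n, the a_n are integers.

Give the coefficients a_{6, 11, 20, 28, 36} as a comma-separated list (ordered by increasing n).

4, 2, 6, 6, 9

d|6:{6,3,2,1}  Σf=1+1+1+1=4
n=11: 11·1 1·11  f→[1+1]=2
[q^20] f(1)=1,f(2)=1,f(4)=1,f(5)=1,f(10)=1,f(20)=1 ⇒ 6
[q^28] f(1)=1,f(2)=1,f(4)=1,f(7)=1,f(14)=1,f(28)=1 ⇒ 6
d|36:{1,2,3,4,6,9,12,18,36}  Σf=1+1+1+1+1+1+1+1+1=9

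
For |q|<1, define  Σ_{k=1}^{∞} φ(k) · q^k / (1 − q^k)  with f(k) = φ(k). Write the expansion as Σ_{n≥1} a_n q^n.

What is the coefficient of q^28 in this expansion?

q^28  k|28↦φ(k): 28:12 14:6 7:6 4:2 2:1 1:1  a_28=28

a_28 = 28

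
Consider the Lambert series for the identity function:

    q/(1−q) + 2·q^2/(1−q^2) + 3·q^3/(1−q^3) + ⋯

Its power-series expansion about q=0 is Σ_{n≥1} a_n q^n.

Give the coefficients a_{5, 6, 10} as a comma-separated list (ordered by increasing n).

6, 12, 18

n=5: 5·1 1·5  f→[5+1]=6
[q^6] f(6)=6,f(3)=3,f(2)=2,f(1)=1 ⇒ 12
n=10: 10·1 5·2 2·5 1·10  f→[10+5+2+1]=18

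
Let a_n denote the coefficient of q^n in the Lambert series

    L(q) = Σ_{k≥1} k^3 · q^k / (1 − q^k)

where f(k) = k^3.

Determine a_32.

a_32 = 37449

[q^32] f(1)=1,f(2)=8,f(4)=64,f(8)=512,f(16)=4096,f(32)=32768 ⇒ 37449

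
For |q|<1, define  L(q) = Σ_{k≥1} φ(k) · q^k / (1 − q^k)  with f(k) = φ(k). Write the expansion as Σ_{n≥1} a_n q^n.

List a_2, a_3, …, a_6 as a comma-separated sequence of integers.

q^2  k|2↦φ(k): 1:1 2:1  a_2=2
[q^3] φ(1)=1,φ(3)=2 ⇒ 3
[q^4] φ(4)=2,φ(2)=1,φ(1)=1 ⇒ 4
q^5  k|5↦φ(k): 5:4 1:1  a_5=5
d|6:{6,3,2,1}  Σφ=2+2+1+1=6

2, 3, 4, 5, 6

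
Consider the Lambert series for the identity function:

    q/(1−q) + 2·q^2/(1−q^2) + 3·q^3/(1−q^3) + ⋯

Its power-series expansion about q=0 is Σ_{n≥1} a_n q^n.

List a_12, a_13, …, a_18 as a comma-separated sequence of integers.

28, 14, 24, 24, 31, 18, 39

q^12  k|12↦f(k): 12:12 6:6 4:4 3:3 2:2 1:1  a_12=28
q^13  k|13↦f(k): 1:1 13:13  a_13=14
[q^14] f(14)=14,f(7)=7,f(2)=2,f(1)=1 ⇒ 24
d|15:{15,5,3,1}  Σf=15+5+3+1=24
n=16: 16·1 8·2 4·4 2·8 1·16  f→[16+8+4+2+1]=31
q^17  k|17↦f(k): 1:1 17:17  a_17=18
d|18:{1,2,3,6,9,18}  Σf=1+2+3+6+9+18=39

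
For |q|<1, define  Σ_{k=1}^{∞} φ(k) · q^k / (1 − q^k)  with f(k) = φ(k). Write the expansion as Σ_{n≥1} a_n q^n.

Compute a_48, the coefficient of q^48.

[q^48] φ(1)=1,φ(2)=1,φ(3)=2,φ(4)=2,φ(6)=2,φ(8)=4,φ(12)=4,φ(16)=8,φ(24)=8,φ(48)=16 ⇒ 48

a_48 = 48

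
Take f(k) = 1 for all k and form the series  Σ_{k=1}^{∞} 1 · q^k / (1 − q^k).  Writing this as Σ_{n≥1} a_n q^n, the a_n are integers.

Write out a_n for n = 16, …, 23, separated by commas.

n=16: 1·16 2·8 4·4 8·2 16·1  f→[1+1+1+1+1]=5
d|17:{17,1}  Σf=1+1=2
q^18  k|18↦f(k): 18:1 9:1 6:1 3:1 2:1 1:1  a_18=6
[q^19] f(1)=1,f(19)=1 ⇒ 2
n=20: 20·1 10·2 5·4 4·5 2·10 1·20  f→[1+1+1+1+1+1]=6
q^21  k|21↦f(k): 21:1 7:1 3:1 1:1  a_21=4
q^22  k|22↦f(k): 1:1 2:1 11:1 22:1  a_22=4
n=23: 1·23 23·1  f→[1+1]=2

5, 2, 6, 2, 6, 4, 4, 2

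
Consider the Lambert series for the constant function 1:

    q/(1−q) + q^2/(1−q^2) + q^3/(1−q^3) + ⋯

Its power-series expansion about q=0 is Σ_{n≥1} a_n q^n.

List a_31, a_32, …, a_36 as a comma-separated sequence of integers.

d|31:{1,31}  Σf=1+1=2
n=32: 1·32 2·16 4·8 8·4 16·2 32·1  f→[1+1+1+1+1+1]=6
n=33: 1·33 3·11 11·3 33·1  f→[1+1+1+1]=4
d|34:{1,2,17,34}  Σf=1+1+1+1=4
n=35: 35·1 7·5 5·7 1·35  f→[1+1+1+1]=4
q^36  k|36↦f(k): 1:1 2:1 3:1 4:1 6:1 9:1 12:1 18:1 36:1  a_36=9

2, 6, 4, 4, 4, 9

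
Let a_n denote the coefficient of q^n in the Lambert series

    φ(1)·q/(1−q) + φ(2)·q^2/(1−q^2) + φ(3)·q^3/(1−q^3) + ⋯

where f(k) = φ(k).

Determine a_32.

[q^32] φ(1)=1,φ(2)=1,φ(4)=2,φ(8)=4,φ(16)=8,φ(32)=16 ⇒ 32

a_32 = 32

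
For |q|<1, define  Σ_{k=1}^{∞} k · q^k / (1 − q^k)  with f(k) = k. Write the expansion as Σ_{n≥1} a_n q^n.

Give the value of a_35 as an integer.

[q^35] f(35)=35,f(7)=7,f(5)=5,f(1)=1 ⇒ 48

a_35 = 48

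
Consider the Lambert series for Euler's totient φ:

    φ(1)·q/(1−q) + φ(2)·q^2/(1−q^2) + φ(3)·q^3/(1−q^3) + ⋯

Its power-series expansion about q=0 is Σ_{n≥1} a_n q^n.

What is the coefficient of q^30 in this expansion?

n=30: 1·30 2·15 3·10 5·6 6·5 10·3 15·2 30·1  φ→[1+1+2+4+2+4+8+8]=30

a_30 = 30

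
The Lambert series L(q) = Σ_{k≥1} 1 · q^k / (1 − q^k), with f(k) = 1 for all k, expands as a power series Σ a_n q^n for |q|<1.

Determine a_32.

a_32 = 6

[q^32] f(32)=1,f(16)=1,f(8)=1,f(4)=1,f(2)=1,f(1)=1 ⇒ 6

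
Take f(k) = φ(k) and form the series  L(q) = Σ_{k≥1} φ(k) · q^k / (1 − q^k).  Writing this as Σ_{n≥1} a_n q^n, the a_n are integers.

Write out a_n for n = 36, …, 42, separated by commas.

d|36:{36,18,12,9,6,4,3,2,1}  Σφ=12+6+4+6+2+2+2+1+1=36
d|37:{1,37}  Σφ=1+36=37
q^38  k|38↦φ(k): 38:18 19:18 2:1 1:1  a_38=38
q^39  k|39↦φ(k): 39:24 13:12 3:2 1:1  a_39=39
n=40: 40·1 20·2 10·4 8·5 5·8 4·10 2·20 1·40  φ→[16+8+4+4+4+2+1+1]=40
d|41:{1,41}  Σφ=1+40=41
d|42:{42,21,14,7,6,3,2,1}  Σφ=12+12+6+6+2+2+1+1=42

36, 37, 38, 39, 40, 41, 42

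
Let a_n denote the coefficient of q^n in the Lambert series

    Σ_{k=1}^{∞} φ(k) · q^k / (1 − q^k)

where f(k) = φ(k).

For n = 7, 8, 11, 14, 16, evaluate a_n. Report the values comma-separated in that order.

n=7: 1·7 7·1  φ→[1+6]=7
n=8: 1·8 2·4 4·2 8·1  φ→[1+1+2+4]=8
q^11  k|11↦φ(k): 1:1 11:10  a_11=11
[q^14] φ(1)=1,φ(2)=1,φ(7)=6,φ(14)=6 ⇒ 14
[q^16] φ(16)=8,φ(8)=4,φ(4)=2,φ(2)=1,φ(1)=1 ⇒ 16

7, 8, 11, 14, 16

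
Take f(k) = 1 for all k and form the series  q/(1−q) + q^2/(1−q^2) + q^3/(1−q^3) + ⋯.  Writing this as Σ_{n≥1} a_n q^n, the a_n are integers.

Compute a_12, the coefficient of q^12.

q^12  k|12↦f(k): 12:1 6:1 4:1 3:1 2:1 1:1  a_12=6

a_12 = 6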